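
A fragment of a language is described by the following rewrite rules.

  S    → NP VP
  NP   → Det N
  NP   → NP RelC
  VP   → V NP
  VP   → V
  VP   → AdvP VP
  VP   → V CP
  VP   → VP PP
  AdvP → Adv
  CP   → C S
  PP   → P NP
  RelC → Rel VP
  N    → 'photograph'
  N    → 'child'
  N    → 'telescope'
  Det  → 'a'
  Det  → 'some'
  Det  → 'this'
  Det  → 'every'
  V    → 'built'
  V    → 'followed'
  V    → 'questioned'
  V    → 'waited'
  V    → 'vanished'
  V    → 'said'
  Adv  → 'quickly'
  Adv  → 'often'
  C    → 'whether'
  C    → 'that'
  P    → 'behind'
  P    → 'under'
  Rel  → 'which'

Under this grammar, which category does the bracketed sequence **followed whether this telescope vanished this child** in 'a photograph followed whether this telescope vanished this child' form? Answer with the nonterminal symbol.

VP

S
  NP
    Det: a
    N: photograph
  VP
    V: followed
    CP
      C: whether
      S
        NP
          Det: this
          N: telescope
        VP
          V: vanished
          NP
            Det: this
            N: child
The span 'followed whether this telescope vanished this child' is the VP node built by VP → V CP.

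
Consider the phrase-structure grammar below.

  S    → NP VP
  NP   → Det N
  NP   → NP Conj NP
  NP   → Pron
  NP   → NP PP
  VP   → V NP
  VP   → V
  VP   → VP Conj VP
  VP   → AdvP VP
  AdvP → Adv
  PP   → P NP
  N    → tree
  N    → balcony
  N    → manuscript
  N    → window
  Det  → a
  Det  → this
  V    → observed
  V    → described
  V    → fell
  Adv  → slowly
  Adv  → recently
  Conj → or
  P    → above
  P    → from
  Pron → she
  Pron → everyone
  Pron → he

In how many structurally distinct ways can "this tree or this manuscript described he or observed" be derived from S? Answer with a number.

1

[S [NP [NP [Det this] [N tree]] [Conj or] [NP [Det this] [N manuscript]]] [VP [VP [V described] [NP [Pron he]]] [Conj or] [VP [V observed]]]]
No rule offers an alternative attachment or grouping for any span, so this is the only derivation.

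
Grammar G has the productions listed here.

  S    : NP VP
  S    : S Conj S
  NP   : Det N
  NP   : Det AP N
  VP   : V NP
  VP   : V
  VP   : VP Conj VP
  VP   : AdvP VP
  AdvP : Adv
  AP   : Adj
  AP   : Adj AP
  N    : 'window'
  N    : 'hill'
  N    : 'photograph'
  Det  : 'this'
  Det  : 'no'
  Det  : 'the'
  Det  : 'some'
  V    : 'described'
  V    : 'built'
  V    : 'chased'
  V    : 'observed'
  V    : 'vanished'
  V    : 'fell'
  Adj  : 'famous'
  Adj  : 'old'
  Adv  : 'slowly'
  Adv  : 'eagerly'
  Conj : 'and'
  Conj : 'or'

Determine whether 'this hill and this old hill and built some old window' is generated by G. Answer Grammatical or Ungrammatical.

For S → NP VP, the only prefix that parses as NP is 'this hill', but the remainder 'and this old hill and built some old window' is not a VP under these rules. The alternative S rule S → S Conj S likewise has no satisfying split.

Ungrammatical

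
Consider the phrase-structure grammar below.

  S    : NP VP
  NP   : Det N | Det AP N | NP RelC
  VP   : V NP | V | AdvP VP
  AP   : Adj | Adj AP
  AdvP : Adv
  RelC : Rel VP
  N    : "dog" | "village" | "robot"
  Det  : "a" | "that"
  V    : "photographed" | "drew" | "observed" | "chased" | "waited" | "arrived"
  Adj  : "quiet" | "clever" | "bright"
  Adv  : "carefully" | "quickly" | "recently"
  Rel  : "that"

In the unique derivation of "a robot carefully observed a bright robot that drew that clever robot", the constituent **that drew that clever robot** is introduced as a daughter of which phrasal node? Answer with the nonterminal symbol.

S
  NP
    Det: a
    N: robot
  VP
    AdvP
      Adv: carefully
    VP
      V: observed
      NP
        NP
          Det: a
          AP
            Adj: bright
          N: robot
        RelC
          Rel: that
          VP
            V: drew
            NP
              Det: that
              AP
                Adj: clever
              N: robot
The span 'that drew that clever robot' is the RelC node built by RelC → Rel VP.
Its mother is the NP built by NP → NP RelC.

NP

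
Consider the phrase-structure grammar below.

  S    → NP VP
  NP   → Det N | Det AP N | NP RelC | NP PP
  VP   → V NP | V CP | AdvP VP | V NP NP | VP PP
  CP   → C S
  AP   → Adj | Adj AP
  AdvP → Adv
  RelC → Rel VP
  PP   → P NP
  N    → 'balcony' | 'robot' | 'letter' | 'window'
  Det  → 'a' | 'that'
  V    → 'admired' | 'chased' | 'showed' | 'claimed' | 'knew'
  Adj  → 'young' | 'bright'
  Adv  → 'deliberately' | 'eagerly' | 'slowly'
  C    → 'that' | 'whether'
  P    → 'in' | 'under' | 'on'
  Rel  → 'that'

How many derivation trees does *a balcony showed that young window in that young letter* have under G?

2

The two bracketings:
[S [NP [Det a] [N balcony]] [VP [V showed] [NP [NP [Det that] [AP [Adj young]] [N window]] [PP [P in] [NP [Det that] [AP [Adj young]] [N letter]]]]]]
[S [NP [Det a] [N balcony]] [VP [VP [V showed] [NP [Det that] [AP [Adj young]] [N window]]] [PP [P in] [NP [Det that] [AP [Adj young]] [N letter]]]]]
The difference turns on whether NP → NP PP is used at the relevant span, versus an alternative expansion of NP.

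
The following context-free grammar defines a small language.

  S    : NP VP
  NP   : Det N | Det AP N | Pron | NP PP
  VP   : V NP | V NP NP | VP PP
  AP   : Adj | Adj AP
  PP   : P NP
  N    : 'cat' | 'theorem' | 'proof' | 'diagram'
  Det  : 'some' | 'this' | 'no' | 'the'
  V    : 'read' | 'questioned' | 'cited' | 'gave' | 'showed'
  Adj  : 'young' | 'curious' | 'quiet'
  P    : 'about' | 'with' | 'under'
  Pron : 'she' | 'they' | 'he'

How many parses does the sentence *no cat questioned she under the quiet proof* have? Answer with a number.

2

The two bracketings:
[S [NP [Det no] [N cat]] [VP [V questioned] [NP [NP [Pron she]] [PP [P under] [NP [Det the] [AP [Adj quiet]] [N proof]]]]]]
[S [NP [Det no] [N cat]] [VP [VP [V questioned] [NP [Pron she]]] [PP [P under] [NP [Det the] [AP [Adj quiet]] [N proof]]]]]
The difference turns on whether NP → NP PP is used at the relevant span, versus an alternative expansion of NP.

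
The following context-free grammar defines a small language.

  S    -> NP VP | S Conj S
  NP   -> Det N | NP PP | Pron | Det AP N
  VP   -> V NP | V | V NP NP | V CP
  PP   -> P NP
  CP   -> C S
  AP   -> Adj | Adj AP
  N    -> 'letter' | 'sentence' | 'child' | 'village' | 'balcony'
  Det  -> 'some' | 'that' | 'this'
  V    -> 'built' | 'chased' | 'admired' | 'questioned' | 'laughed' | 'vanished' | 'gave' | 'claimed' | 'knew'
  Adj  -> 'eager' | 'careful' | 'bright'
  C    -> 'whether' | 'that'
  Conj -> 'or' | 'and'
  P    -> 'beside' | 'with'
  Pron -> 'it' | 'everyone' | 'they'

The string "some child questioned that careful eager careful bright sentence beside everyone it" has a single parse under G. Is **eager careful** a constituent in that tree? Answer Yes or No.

[S [NP [Det some] [N child]] [VP [V questioned] [NP [NP [Det that] [AP [Adj careful] [AP [Adj eager] [AP [Adj careful] [AP [Adj bright]]]]] [N sentence]] [PP [P beside] [NP [Pron everyone]]]] [NP [Pron it]]]]
The smallest constituent containing 'eager careful' is the AP spanning 'eager careful bright'; no single node in the tree dominates exactly the given words.

No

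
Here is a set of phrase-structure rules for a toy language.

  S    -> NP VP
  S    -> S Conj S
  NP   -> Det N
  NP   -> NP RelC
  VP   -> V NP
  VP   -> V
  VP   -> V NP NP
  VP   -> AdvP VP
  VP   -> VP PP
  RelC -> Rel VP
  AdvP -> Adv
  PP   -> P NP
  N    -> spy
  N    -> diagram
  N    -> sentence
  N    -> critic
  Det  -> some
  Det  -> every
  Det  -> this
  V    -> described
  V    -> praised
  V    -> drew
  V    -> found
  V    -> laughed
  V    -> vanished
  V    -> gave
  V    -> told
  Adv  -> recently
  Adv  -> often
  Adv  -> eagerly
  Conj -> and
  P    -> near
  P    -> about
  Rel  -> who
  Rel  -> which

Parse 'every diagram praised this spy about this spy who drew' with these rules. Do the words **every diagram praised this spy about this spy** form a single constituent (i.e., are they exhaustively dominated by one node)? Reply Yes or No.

[S [NP [Det every] [N diagram]] [VP [VP [V praised] [NP [Det this] [N spy]]] [PP [P about] [NP [NP [Det this] [N spy]] [RelC [Rel who] [VP [V drew]]]]]]]
The smallest constituent containing 'every diagram praised this spy about this spy' is the S spanning 'every diagram praised this spy about this spy who drew'; no single node in the tree dominates exactly the given words.

No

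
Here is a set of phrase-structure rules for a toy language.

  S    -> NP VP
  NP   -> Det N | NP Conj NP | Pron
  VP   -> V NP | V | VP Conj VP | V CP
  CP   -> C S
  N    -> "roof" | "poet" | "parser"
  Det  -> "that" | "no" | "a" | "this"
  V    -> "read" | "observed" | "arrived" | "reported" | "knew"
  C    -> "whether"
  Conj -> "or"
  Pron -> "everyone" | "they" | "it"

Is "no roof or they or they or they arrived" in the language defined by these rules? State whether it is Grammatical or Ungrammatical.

[S [NP [NP [Det no] [N roof]] [Conj or] [NP [NP [Pron they]] [Conj or] [NP [NP [Pron they]] [Conj or] [NP [Pron they]]]]] [VP [V arrived]]]
Every word is introduced by a lexical rule and the phrasal rules combine the resulting categories into a single S.

Grammatical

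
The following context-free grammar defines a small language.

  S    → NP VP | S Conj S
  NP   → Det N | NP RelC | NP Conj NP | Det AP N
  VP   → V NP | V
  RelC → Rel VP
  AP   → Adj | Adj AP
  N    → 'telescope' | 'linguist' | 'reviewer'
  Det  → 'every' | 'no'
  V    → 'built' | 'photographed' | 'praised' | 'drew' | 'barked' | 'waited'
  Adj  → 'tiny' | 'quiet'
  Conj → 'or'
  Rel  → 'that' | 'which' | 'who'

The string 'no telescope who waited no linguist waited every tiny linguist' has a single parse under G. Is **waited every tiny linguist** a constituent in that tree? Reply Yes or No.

[S [NP [NP [Det no] [N telescope]] [RelC [Rel who] [VP [V waited] [NP [Det no] [N linguist]]]]] [VP [V waited] [NP [Det every] [AP [Adj tiny]] [N linguist]]]]
The words 'waited every tiny linguist' are exhaustively dominated by a single VP node (built by VP → V NP), so they form a constituent.

Yes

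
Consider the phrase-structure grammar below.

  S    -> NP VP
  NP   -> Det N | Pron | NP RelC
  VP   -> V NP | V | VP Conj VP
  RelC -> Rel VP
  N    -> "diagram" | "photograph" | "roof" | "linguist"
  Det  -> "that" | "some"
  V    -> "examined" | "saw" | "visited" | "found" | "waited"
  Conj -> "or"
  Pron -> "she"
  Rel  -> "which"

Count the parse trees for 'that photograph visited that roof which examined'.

[S [NP [Det that] [N photograph]] [VP [V visited] [NP [NP [Det that] [N roof]] [RelC [Rel which] [VP [V examined]]]]]]
No rule offers an alternative attachment or grouping for any span, so this is the only derivation.

1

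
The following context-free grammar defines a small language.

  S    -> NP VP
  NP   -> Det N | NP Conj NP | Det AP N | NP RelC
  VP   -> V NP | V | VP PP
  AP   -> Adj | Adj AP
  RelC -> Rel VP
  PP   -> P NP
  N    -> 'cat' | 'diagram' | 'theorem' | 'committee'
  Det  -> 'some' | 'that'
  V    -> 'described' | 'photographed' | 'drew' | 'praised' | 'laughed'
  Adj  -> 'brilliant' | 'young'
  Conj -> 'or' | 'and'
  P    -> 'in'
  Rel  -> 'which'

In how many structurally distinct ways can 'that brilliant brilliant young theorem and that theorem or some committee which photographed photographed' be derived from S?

5

Two of the 5 distinct bracketings:
[S [NP [NP [Det that] [AP [Adj brilliant] [AP [Adj brilliant] [AP [Adj young]]]] [N theorem]] [Conj and] [NP [NP [Det that] [N theorem]] [Conj or] [NP [NP [Det some] [N committee]] [RelC [Rel which] [VP [V photographed]]]]]] [VP [V photographed]]]
[S [NP [NP [Det that] [AP [Adj brilliant] [AP [Adj brilliant] [AP [Adj young]]]] [N theorem]] [Conj and] [NP [NP [NP [Det that] [N theorem]] [Conj or] [NP [Det some] [N committee]]] [RelC [Rel which] [VP [V photographed]]]]] [VP [V photographed]]]
The trees differ in how a recursive rule is bracketed over the same span.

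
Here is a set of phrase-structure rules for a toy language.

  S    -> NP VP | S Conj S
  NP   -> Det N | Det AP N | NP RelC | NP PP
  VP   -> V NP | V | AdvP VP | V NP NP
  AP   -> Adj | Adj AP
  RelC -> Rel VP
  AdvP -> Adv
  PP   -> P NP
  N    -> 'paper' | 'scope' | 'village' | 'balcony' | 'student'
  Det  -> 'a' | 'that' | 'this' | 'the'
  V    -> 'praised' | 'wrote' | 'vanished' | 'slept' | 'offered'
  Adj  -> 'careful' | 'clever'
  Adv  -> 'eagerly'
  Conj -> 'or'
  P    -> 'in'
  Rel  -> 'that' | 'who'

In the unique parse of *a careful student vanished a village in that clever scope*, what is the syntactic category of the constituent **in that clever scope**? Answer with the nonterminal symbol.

PP

S
  NP
    Det: a
    AP
      Adj: careful
    N: student
  VP
    V: vanished
    NP
      NP
        Det: a
        N: village
      PP
        P: in
        NP
          Det: that
          AP
            Adj: clever
          N: scope
The span 'in that clever scope' is the PP node built by PP → P NP.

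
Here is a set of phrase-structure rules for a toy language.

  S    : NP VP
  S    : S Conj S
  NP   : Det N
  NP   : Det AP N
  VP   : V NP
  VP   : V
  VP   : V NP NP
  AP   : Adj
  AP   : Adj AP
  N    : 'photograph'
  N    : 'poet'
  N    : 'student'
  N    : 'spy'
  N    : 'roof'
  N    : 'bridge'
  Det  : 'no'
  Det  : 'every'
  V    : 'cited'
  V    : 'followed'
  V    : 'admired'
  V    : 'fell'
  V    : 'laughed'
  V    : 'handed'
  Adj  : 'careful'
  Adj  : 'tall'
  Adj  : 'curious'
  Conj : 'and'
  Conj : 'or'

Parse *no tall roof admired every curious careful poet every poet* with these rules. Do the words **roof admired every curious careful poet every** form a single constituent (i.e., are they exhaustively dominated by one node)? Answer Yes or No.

No

[S [NP [Det no] [AP [Adj tall]] [N roof]] [VP [V admired] [NP [Det every] [AP [Adj curious] [AP [Adj careful]]] [N poet]] [NP [Det every] [N poet]]]]
The smallest constituent containing 'roof admired every curious careful poet every' is the S spanning 'no tall roof admired every curious careful poet every poet'; no single node in the tree dominates exactly the given words.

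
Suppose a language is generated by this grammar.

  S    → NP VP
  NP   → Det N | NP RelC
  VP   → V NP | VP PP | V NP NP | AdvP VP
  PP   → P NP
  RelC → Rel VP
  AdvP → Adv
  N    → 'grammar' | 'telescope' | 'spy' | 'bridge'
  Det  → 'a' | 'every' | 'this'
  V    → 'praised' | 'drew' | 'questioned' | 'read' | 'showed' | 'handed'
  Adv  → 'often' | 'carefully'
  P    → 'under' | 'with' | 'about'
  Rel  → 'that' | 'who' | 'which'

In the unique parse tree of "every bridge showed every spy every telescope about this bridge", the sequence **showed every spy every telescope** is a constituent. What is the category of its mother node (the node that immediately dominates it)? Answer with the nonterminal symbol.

VP

S
  NP
    Det: every
    N: bridge
  VP
    VP
      V: showed
      NP
        Det: every
        N: spy
      NP
        Det: every
        N: telescope
    PP
      P: about
      NP
        Det: this
        N: bridge
The span 'showed every spy every telescope' is the VP node built by VP → V NP NP.
Its mother is the VP built by VP → VP PP.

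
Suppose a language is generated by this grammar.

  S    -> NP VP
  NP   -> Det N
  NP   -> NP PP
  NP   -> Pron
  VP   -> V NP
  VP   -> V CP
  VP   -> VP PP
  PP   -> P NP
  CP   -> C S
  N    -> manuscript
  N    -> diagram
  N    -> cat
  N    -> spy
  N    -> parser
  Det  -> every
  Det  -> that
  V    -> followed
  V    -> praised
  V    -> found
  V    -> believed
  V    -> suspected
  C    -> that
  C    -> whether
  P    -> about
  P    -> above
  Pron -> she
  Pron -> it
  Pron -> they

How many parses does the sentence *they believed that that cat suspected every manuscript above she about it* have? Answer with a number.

9

Two of the 9 distinct bracketings:
[S [NP [Pron they]] [VP [V believed] [CP [C that] [S [NP [Det that] [N cat]] [VP [V suspected] [NP [NP [Det every] [N manuscript]] [PP [P above] [NP [NP [Pron she]] [PP [P about] [NP [Pron it]]]]]]]]]]]
[S [NP [Pron they]] [VP [V believed] [CP [C that] [S [NP [Det that] [N cat]] [VP [V suspected] [NP [NP [NP [Det every] [N manuscript]] [PP [P above] [NP [Pron she]]]] [PP [P about] [NP [Pron it]]]]]]]]]
The trees differ in how a recursive rule is bracketed over the same span.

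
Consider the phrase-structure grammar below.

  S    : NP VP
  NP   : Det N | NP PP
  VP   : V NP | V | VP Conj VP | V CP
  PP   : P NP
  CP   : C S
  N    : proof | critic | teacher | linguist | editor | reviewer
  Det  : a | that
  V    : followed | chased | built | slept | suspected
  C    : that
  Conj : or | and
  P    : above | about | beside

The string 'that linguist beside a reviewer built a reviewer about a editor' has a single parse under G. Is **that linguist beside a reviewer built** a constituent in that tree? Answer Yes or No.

No

[S [NP [NP [Det that] [N linguist]] [PP [P beside] [NP [Det a] [N reviewer]]]] [VP [V built] [NP [NP [Det a] [N reviewer]] [PP [P about] [NP [Det a] [N editor]]]]]]
The smallest constituent containing 'that linguist beside a reviewer built' is the S spanning 'that linguist beside a reviewer built a reviewer about a editor'; no single node in the tree dominates exactly the given words.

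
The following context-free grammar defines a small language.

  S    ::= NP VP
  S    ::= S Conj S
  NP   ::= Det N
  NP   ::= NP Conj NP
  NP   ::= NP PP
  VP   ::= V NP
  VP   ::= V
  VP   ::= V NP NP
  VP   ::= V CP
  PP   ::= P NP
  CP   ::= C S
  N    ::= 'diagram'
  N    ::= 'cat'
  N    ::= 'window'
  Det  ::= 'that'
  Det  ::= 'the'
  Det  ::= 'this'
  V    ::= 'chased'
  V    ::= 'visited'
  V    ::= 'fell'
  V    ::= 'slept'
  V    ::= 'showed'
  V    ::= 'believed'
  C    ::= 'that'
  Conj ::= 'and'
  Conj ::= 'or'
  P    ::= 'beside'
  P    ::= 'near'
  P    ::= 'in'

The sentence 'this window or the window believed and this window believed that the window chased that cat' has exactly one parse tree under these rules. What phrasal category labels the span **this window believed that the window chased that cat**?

S

[S [S [NP [NP [Det this] [N window]] [Conj or] [NP [Det the] [N window]]] [VP [V believed]]] [Conj and] [S [NP [Det this] [N window]] [VP [V believed] [CP [C that] [S [NP [Det the] [N window]] [VP [V chased] [NP [Det that] [N cat]]]]]]]]
The span 'this window believed that the window chased that cat' is the S node built by S → NP VP.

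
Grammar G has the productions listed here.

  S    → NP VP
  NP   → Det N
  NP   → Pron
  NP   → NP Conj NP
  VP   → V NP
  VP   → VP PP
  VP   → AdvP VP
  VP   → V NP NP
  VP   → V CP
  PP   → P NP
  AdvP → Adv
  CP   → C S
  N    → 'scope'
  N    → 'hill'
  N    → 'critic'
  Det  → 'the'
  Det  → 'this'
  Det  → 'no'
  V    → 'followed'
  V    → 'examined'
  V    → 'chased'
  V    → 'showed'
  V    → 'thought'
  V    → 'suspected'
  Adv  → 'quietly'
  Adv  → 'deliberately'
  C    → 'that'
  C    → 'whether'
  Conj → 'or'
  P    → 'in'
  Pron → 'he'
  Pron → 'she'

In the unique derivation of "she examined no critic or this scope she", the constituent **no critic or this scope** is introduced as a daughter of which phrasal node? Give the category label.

[S [NP [Pron she]] [VP [V examined] [NP [NP [Det no] [N critic]] [Conj or] [NP [Det this] [N scope]]] [NP [Pron she]]]]
The span 'no critic or this scope' is the NP node built by NP → NP Conj NP.
Its mother is the VP built by VP → V NP NP.

VP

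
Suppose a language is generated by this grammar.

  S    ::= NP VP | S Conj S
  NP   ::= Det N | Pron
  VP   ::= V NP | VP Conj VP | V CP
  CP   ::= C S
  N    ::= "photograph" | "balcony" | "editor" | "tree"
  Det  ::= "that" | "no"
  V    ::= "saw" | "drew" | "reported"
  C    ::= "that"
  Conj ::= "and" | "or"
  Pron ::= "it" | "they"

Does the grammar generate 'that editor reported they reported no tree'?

For S → NP VP, the only prefix that parses as NP is 'that editor', but the remainder 'reported they reported no tree' is not a VP under these rules. The alternative S rule S → S Conj S likewise has no satisfying split.

Ungrammatical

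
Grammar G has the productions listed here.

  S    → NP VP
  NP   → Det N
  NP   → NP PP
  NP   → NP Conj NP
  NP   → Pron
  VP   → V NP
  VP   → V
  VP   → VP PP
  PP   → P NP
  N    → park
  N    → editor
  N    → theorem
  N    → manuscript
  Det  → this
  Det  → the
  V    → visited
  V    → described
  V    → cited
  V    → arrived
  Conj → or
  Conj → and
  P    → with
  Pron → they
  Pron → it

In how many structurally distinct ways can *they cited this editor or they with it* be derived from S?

Two of the 3 distinct bracketings:
[S [NP [Pron they]] [VP [V cited] [NP [NP [NP [Det this] [N editor]] [Conj or] [NP [Pron they]]] [PP [P with] [NP [Pron it]]]]]]
[S [NP [Pron they]] [VP [V cited] [NP [NP [Det this] [N editor]] [Conj or] [NP [NP [Pron they]] [PP [P with] [NP [Pron it]]]]]]]
The trees differ in how a recursive rule is bracketed over the same span.

3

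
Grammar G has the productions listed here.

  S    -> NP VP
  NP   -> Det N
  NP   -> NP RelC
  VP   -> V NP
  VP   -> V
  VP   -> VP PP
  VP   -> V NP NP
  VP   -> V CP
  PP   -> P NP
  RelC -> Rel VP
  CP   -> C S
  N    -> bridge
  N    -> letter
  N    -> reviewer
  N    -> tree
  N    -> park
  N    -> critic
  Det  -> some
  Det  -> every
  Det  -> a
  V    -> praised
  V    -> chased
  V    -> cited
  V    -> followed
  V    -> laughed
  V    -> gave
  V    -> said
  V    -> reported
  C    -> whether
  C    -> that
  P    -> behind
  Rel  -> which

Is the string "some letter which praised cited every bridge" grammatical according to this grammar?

Grammatical

S
  NP
    NP
      Det: some
      N: letter
    RelC
      Rel: which
      VP
        V: praised
  VP
    V: cited
    NP
      Det: every
      N: bridge
The bracketing above is licensed at every node by one of the given productions, with S at the root.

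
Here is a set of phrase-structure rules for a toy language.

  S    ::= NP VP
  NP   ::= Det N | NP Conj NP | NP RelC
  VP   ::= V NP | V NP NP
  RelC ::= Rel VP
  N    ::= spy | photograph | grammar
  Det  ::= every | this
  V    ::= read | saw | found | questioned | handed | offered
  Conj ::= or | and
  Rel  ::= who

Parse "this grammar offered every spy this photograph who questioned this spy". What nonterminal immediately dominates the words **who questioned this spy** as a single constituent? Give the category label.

S
  NP
    Det: this
    N: grammar
  VP
    V: offered
    NP
      Det: every
      N: spy
    NP
      NP
        Det: this
        N: photograph
      RelC
        Rel: who
        VP
          V: questioned
          NP
            Det: this
            N: spy
The span 'who questioned this spy' is the RelC node built by RelC → Rel VP.

RelC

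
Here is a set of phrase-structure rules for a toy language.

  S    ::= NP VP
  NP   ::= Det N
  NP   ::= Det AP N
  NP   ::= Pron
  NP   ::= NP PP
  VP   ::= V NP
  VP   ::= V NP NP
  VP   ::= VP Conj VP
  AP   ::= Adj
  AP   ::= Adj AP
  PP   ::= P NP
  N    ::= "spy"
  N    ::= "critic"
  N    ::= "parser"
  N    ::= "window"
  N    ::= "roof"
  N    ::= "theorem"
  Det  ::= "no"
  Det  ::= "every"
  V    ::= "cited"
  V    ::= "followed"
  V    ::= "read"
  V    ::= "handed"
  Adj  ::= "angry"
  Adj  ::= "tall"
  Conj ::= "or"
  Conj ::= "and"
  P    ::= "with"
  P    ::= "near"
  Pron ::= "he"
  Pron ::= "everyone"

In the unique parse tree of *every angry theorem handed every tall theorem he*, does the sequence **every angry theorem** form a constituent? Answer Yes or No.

Yes

[S [NP [Det every] [AP [Adj angry]] [N theorem]] [VP [V handed] [NP [Det every] [AP [Adj tall]] [N theorem]] [NP [Pron he]]]]
The words 'every angry theorem' are exhaustively dominated by a single NP node (built by NP → Det AP N), so they form a constituent.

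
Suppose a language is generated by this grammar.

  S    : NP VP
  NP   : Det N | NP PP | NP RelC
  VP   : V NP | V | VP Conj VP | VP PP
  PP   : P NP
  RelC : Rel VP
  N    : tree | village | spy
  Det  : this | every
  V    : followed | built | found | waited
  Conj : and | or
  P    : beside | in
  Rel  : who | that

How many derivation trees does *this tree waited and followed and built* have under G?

2

The two bracketings:
[S [NP [Det this] [N tree]] [VP [VP [V waited]] [Conj and] [VP [VP [V followed]] [Conj and] [VP [V built]]]]]
[S [NP [Det this] [N tree]] [VP [VP [VP [V waited]] [Conj and] [VP [V followed]]] [Conj and] [VP [V built]]]]
The trees differ in how a recursive rule is bracketed over the same span.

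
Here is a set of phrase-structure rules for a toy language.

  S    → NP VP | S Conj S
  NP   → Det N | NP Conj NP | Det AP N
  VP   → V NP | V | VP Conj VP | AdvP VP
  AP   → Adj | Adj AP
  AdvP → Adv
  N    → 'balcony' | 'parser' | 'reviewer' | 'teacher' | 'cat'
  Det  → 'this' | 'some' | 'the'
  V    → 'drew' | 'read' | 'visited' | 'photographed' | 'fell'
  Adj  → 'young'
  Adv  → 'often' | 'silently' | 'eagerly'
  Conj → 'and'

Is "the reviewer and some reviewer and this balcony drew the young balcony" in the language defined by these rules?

Grammatical

S
  NP
    NP
      Det: the
      N: reviewer
    Conj: and
    NP
      NP
        Det: some
        N: reviewer
      Conj: and
      NP
        Det: this
        N: balcony
  VP
    V: drew
    NP
      Det: the
      AP
        Adj: young
      N: balcony
Every word is introduced by a lexical rule and the phrasal rules combine the resulting categories into a single S.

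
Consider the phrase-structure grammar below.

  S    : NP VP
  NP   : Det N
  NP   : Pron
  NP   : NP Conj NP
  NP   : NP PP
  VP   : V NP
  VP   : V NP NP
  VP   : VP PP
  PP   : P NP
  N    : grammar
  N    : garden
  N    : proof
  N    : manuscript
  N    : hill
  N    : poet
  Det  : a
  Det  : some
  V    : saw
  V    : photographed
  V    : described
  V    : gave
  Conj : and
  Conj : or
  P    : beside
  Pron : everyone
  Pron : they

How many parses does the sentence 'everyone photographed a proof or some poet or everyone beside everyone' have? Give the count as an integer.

Two of the 7 distinct bracketings:
[S [NP [Pron everyone]] [VP [V photographed] [NP [NP [Det a] [N proof]] [Conj or] [NP [NP [Det some] [N poet]] [Conj or] [NP [NP [Pron everyone]] [PP [P beside] [NP [Pron everyone]]]]]]]]
[S [NP [Pron everyone]] [VP [V photographed] [NP [NP [Det a] [N proof]] [Conj or] [NP [NP [NP [Det some] [N poet]] [Conj or] [NP [Pron everyone]]] [PP [P beside] [NP [Pron everyone]]]]]]]
The trees differ in how a recursive rule is bracketed over the same span.

7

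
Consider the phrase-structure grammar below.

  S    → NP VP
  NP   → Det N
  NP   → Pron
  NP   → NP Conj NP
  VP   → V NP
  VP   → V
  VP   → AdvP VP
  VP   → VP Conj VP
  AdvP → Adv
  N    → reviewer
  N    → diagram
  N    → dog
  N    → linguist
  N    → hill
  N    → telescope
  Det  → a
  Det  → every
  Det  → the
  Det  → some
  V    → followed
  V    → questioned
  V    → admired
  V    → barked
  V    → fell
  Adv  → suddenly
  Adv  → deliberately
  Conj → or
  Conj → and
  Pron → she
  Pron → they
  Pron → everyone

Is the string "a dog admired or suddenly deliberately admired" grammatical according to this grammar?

Grammatical

S
  NP
    Det: a
    N: dog
  VP
    VP
      V: admired
    Conj: or
    VP
      AdvP
        Adv: suddenly
      VP
        AdvP
          Adv: deliberately
        VP
          V: admired
Every word is introduced by a lexical rule and the phrasal rules combine the resulting categories into a single S.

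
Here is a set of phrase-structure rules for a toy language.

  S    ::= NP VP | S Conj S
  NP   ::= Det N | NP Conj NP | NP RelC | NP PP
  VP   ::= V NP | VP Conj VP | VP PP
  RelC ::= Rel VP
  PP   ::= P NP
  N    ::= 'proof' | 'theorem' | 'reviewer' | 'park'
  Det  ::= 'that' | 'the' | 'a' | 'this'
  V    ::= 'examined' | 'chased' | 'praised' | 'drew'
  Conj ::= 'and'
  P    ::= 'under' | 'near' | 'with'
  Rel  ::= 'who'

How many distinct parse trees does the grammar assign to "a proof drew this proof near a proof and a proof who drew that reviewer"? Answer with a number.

7

Two of the 7 distinct bracketings:
[S [NP [Det a] [N proof]] [VP [V drew] [NP [NP [NP [Det this] [N proof]] [PP [P near] [NP [Det a] [N proof]]]] [Conj and] [NP [NP [Det a] [N proof]] [RelC [Rel who] [VP [V drew] [NP [Det that] [N reviewer]]]]]]]]
[S [NP [Det a] [N proof]] [VP [V drew] [NP [NP [NP [NP [Det this] [N proof]] [PP [P near] [NP [Det a] [N proof]]]] [Conj and] [NP [Det a] [N proof]]] [RelC [Rel who] [VP [V drew] [NP [Det that] [N reviewer]]]]]]]
The trees differ in how a recursive rule is bracketed over the same span.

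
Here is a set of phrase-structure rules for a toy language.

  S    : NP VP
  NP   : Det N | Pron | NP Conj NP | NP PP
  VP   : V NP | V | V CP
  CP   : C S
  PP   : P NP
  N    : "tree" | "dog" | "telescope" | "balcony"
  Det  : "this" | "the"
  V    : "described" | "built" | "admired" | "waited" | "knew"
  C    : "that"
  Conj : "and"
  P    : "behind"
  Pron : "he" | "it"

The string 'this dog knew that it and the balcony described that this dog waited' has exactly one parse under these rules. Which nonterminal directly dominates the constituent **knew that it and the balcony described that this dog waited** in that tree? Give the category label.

S

[S [NP [Det this] [N dog]] [VP [V knew] [CP [C that] [S [NP [NP [Pron it]] [Conj and] [NP [Det the] [N balcony]]] [VP [V described] [CP [C that] [S [NP [Det this] [N dog]] [VP [V waited]]]]]]]]]
The span 'knew that it and the balcony described that this dog waited' is the VP node built by VP → V CP.
Its mother is the S built by S → NP VP.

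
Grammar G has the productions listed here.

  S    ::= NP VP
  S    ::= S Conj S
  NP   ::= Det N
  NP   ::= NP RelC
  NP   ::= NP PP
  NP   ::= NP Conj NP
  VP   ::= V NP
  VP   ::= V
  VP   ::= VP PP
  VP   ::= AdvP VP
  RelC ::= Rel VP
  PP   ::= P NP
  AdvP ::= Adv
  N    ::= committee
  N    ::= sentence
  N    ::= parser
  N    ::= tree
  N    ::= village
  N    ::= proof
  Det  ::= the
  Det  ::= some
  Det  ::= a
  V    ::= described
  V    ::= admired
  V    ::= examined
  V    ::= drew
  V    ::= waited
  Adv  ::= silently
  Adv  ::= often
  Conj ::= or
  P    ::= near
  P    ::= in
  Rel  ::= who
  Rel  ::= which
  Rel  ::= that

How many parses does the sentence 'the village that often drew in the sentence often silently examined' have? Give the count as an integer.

3

Two of the 3 distinct bracketings:
[S [NP [NP [Det the] [N village]] [RelC [Rel that] [VP [VP [AdvP [Adv often]] [VP [V drew]]] [PP [P in] [NP [Det the] [N sentence]]]]]] [VP [AdvP [Adv often]] [VP [AdvP [Adv silently]] [VP [V examined]]]]]
[S [NP [NP [Det the] [N village]] [RelC [Rel that] [VP [AdvP [Adv often]] [VP [VP [V drew]] [PP [P in] [NP [Det the] [N sentence]]]]]]] [VP [AdvP [Adv often]] [VP [AdvP [Adv silently]] [VP [V examined]]]]]
The trees differ in how a recursive rule is bracketed over the same span.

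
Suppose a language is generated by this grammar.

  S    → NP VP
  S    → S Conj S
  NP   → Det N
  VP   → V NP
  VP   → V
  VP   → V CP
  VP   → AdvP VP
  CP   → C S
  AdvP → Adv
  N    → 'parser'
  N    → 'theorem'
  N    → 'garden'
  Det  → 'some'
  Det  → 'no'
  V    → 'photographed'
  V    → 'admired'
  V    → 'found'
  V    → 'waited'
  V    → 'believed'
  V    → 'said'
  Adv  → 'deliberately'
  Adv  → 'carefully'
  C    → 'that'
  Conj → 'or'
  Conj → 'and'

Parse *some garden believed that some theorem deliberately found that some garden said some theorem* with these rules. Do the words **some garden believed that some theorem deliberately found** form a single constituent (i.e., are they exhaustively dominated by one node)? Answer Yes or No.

No

[S [NP [Det some] [N garden]] [VP [V believed] [CP [C that] [S [NP [Det some] [N theorem]] [VP [AdvP [Adv deliberately]] [VP [V found] [CP [C that] [S [NP [Det some] [N garden]] [VP [V said] [NP [Det some] [N theorem]]]]]]]]]]]
The smallest constituent containing 'some garden believed that some theorem deliberately found' is the S spanning 'some garden believed that some theorem deliberately found that some garden said some theorem'; no single node in the tree dominates exactly the given words.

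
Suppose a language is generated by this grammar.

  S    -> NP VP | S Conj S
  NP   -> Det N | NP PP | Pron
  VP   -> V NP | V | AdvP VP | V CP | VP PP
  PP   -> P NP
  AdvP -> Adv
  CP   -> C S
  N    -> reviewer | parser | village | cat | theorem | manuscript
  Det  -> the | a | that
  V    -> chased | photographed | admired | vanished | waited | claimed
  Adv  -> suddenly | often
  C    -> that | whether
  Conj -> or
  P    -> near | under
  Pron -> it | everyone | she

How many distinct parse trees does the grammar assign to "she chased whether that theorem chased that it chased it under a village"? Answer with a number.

4

Two of the 4 distinct bracketings:
[S [NP [Pron she]] [VP [V chased] [CP [C whether] [S [NP [Det that] [N theorem]] [VP [V chased] [CP [C that] [S [NP [Pron it]] [VP [V chased] [NP [NP [Pron it]] [PP [P under] [NP [Det a] [N village]]]]]]]]]]]]
[S [NP [Pron she]] [VP [V chased] [CP [C whether] [S [NP [Det that] [N theorem]] [VP [V chased] [CP [C that] [S [NP [Pron it]] [VP [VP [V chased] [NP [Pron it]]] [PP [P under] [NP [Det a] [N village]]]]]]]]]]]
The difference turns on whether NP → NP PP is used at the relevant span, versus an alternative expansion of NP.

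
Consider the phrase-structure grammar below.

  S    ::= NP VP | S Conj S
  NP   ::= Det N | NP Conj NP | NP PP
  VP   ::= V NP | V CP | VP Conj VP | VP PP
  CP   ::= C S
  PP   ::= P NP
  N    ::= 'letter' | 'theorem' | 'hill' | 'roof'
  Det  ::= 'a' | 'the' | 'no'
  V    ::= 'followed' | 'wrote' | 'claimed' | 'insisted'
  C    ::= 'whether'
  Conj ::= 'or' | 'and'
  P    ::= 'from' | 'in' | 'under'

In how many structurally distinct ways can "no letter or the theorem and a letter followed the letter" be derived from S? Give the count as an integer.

2

The two bracketings:
[S [NP [NP [Det no] [N letter]] [Conj or] [NP [NP [Det the] [N theorem]] [Conj and] [NP [Det a] [N letter]]]] [VP [V followed] [NP [Det the] [N letter]]]]
[S [NP [NP [NP [Det no] [N letter]] [Conj or] [NP [Det the] [N theorem]]] [Conj and] [NP [Det a] [N letter]]] [VP [V followed] [NP [Det the] [N letter]]]]
The trees differ in how a recursive rule is bracketed over the same span.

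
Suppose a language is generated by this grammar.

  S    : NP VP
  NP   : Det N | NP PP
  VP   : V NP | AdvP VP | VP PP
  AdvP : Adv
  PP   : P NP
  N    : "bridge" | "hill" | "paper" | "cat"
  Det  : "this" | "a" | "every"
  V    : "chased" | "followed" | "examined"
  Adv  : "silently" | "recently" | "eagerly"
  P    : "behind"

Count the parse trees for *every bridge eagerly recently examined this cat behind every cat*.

4

Two of the 4 distinct bracketings:
[S [NP [Det every] [N bridge]] [VP [AdvP [Adv eagerly]] [VP [AdvP [Adv recently]] [VP [V examined] [NP [NP [Det this] [N cat]] [PP [P behind] [NP [Det every] [N cat]]]]]]]]
[S [NP [Det every] [N bridge]] [VP [AdvP [Adv eagerly]] [VP [AdvP [Adv recently]] [VP [VP [V examined] [NP [Det this] [N cat]]] [PP [P behind] [NP [Det every] [N cat]]]]]]]
The difference turns on whether NP → NP PP is used at the relevant span, versus an alternative expansion of NP.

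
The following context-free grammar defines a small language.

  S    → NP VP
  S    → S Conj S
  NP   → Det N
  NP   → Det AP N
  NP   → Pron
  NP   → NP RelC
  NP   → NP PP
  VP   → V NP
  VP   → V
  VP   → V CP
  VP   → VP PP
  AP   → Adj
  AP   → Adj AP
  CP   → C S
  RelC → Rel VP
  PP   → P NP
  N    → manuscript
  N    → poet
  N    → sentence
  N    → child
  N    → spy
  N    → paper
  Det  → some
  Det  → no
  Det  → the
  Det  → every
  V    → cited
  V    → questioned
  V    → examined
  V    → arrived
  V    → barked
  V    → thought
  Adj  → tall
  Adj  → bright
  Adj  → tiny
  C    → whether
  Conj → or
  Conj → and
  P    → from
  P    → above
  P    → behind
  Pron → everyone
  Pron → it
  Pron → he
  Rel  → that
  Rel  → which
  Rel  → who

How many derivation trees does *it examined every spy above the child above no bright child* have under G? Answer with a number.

Two of the 5 distinct bracketings:
[S [NP [Pron it]] [VP [V examined] [NP [NP [Det every] [N spy]] [PP [P above] [NP [NP [Det the] [N child]] [PP [P above] [NP [Det no] [AP [Adj bright]] [N child]]]]]]]]
[S [NP [Pron it]] [VP [V examined] [NP [NP [NP [Det every] [N spy]] [PP [P above] [NP [Det the] [N child]]]] [PP [P above] [NP [Det no] [AP [Adj bright]] [N child]]]]]]
The trees differ in how a recursive rule is bracketed over the same span.

5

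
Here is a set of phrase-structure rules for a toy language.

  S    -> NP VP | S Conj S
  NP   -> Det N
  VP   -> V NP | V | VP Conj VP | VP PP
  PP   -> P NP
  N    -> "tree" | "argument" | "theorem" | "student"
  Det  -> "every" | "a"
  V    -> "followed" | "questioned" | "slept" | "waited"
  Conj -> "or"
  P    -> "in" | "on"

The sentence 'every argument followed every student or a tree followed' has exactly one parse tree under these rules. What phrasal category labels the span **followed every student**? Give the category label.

VP

S
  S
    NP
      Det: every
      N: argument
    VP
      V: followed
      NP
        Det: every
        N: student
  Conj: or
  S
    NP
      Det: a
      N: tree
    VP
      V: followed
The span 'followed every student' is the VP node built by VP → V NP.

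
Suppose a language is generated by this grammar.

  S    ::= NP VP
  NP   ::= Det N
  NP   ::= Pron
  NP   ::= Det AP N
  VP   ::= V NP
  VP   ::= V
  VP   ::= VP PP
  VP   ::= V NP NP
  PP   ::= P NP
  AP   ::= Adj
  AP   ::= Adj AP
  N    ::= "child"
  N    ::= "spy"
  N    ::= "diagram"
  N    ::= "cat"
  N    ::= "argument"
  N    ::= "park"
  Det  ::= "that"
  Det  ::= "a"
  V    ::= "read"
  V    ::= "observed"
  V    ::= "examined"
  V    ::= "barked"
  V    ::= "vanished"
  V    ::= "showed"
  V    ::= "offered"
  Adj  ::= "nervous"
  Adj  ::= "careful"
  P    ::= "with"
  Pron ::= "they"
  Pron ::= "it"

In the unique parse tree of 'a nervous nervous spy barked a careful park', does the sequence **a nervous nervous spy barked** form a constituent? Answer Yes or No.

[S [NP [Det a] [AP [Adj nervous] [AP [Adj nervous]]] [N spy]] [VP [V barked] [NP [Det a] [AP [Adj careful]] [N park]]]]
The smallest constituent containing 'a nervous nervous spy barked' is the S spanning 'a nervous nervous spy barked a careful park'; no single node in the tree dominates exactly the given words.

No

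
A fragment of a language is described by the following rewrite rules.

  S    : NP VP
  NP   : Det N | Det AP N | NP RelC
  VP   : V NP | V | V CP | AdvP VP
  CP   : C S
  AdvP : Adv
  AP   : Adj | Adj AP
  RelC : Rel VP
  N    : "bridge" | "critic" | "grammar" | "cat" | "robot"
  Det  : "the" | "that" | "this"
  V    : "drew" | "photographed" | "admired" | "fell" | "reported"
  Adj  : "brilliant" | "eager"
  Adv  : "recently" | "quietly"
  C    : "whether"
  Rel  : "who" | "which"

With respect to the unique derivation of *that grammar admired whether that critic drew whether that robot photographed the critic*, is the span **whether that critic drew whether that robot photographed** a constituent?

No

[S [NP [Det that] [N grammar]] [VP [V admired] [CP [C whether] [S [NP [Det that] [N critic]] [VP [V drew] [CP [C whether] [S [NP [Det that] [N robot]] [VP [V photographed] [NP [Det the] [N critic]]]]]]]]]]
The smallest constituent containing 'whether that critic drew whether that robot photographed' is the CP spanning 'whether that critic drew whether that robot photographed the critic'; no single node in the tree dominates exactly the given words.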